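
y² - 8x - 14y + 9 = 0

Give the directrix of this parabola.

x = -7

Only y is squared. Complete the square in y: (y - 7)² = 8(x + 5).
Vertex (-5, 7); 4p = 8 so p = 2. Opens right.
Directrix is the vertical line x = h − p = -5 − (2) = -7.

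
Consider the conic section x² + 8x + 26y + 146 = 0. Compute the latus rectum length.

Only x is squared. Complete the square in x: (x + 4)² = -26(y + 5).
Vertex (-4, -5); 4p = -26 so p = -13/2. Opens down.
Latus rectum length = |4p| = 26.

26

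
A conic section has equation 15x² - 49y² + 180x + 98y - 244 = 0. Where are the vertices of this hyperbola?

(-13, 1) and (1, 1)

Group the x- and y-terms: 15(x² + 12x) -49(y² - 2y) = 244
Complete the square: 15(x + 6)² -49(y - 1)² = 244 + 540 - 49 = 735
Dividing both sides by 735: (x + 6)²/49 - (y - 1)²/15 = 1
Hyperbola, center (-6, 1), transverse axis horizontal; a² = 49, b² = 15.
a = 7. Vertices at (h ± a, k).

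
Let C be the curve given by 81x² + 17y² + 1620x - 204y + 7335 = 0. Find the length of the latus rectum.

Rearranging, 81(x² + 20x) + 17(y² - 12y) = -7335.
Complete the square: 81(x + 10)² + 17(y - 6)² = -7335 + 8100 + 612 = 1377
Divide by 1377: (x + 10)²/17 + (y - 6)²/81 = 1
Ellipse, center (-10, 6), major axis vertical; a² = 81, b² = 17.
Latus rectum length = 2b²/a = 2·17/9 = 34/9.

34/9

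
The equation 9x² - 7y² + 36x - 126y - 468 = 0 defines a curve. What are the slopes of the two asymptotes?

3√7/7 and -3√7/7

Group: 9(x² + 4x) -7(y² + 18y) = 468
Completing the square gives 9(x + 2)² -7(y + 9)² = 468 + 36 - 567 = -63.
Divide through by -63 to get (y + 9)²/9 - (x + 2)²/7 = 1.
Hyperbola, center (-2, -9), transverse axis vertical; a² = 9, b² = 7.
For a vertical hyperbola the asymptotes have slope ±a/b.
Here that is ±3/√7 = ±3√7/7.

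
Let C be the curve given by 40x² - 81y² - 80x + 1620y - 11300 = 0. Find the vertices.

(-8, 10) and (10, 10)

Rearranging, 40(x² - 2x) -81(y² - 20y) = 11300.
Complete the square: 40(x - 1)² -81(y - 10)² = 11300 + 40 - 8100 = 3240
Dividing both sides by 3240: (x - 1)²/81 - (y - 10)²/40 = 1
Hyperbola, center (1, 10), transverse axis horizontal; a² = 81, b² = 40.
a = 9. Vertices at (h ± a, k).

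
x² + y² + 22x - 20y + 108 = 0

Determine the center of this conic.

Group: (x² + 22x) + (y² - 20y) = -108
Complete the square: (x + 11)² + (y - 10)² = -108 + 121 + 100 = 113
So (x + 11)² + (y - 10)² = 113.
Circle centered at (-11, 10) with r² = 113.

(-11, 10)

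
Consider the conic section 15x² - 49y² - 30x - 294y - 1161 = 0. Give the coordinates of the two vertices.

Collect terms: 15(x² - 2x) -49(y² + 6y) = 1161
15(x - 1)² -49(y + 3)² = 1161 + 15 - 441 = 735
Divide by 735: (x - 1)²/49 - (y + 3)²/15 = 1
Hyperbola, center (1, -3), transverse axis horizontal; a² = 49, b² = 15.
a = 7. Vertices at (h ± a, k).

(-6, -3) and (8, -3)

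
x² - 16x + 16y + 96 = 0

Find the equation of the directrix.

Only x is squared. Complete the square in x: (x - 8)² = -16(y + 2).
Vertex (8, -2); 4p = -16 so p = -4. Opens down.
Directrix is the horizontal line y = k − p = -2 − (-4) = 2.

y = 2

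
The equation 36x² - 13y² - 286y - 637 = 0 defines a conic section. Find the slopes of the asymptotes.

Group the x- and y-terms: 36x² -13(y² + 22y) = 637
36x² -13(y + 11)² = 637 + 0 - 1573 = -936
Dividing both sides by -936: (y + 11)²/72 - x²/26 = 1
Hyperbola, center (0, -11), transverse axis vertical; a² = 72, b² = 26.
For a vertical hyperbola the asymptotes have slope ±a/b.
Here that is ±6√2/√26 = ±6√13/13.

6√13/13 and -6√13/13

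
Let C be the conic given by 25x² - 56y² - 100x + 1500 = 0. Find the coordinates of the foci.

(2, -9) and (2, 9)

Rearranging, 25(x² - 4x) -56y² = -1500.
Complete the square: 25(x - 2)² -56y² = -1500 + 100 + 0 = -1400
Divide by -1400: y²/25 - (x - 2)²/56 = 1
Hyperbola, center (2, 0), transverse axis vertical; a² = 25, b² = 56.
c² = a² + b² = 25 + 56 = 81, so c = 9.
Foci lie on the vertical axis through the center: (h, k ± c).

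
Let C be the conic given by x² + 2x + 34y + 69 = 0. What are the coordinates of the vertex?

Only x is squared. Complete the square in x: (x + 1)² = -34(y + 2).
Vertex (-1, -2); 4p = -34 so p = -17/2. Opens down.

(-1, -2)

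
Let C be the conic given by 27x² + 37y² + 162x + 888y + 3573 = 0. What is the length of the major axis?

2√74

Collect terms: 27(x² + 6x) + 37(y² + 24y) = -3573
27(x + 3)² + 37(y + 12)² = -3573 + 243 + 5328 = 1998
Divide by 1998: (x + 3)²/74 + (y + 12)²/54 = 1
Ellipse, center (-3, -12), major axis horizontal; a² = 74, b² = 54.
a² = 74 so a = √74; the major axis has length 2a = 2√74.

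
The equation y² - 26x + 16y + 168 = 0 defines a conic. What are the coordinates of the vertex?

(4, -8)

Only y is squared. Complete the square in y: (y + 8)² = 26(x - 4).
Vertex (4, -8); 4p = 26 so p = 13/2. Opens right.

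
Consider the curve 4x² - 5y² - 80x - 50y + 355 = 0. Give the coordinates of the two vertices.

(10, -9) and (10, -1)

Collect terms: 4(x² - 20x) -5(y² + 10y) = -355
Complete the square: 4(x - 10)² -5(y + 5)² = -355 + 400 - 125 = -80
Divide through by -80 to get (y + 5)²/16 - (x - 10)²/20 = 1.
Hyperbola, center (10, -5), transverse axis vertical; a² = 16, b² = 20.
a = 4. Vertices at (h, k ± a).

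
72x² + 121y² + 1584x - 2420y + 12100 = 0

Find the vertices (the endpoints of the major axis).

Rearranging, 72(x² + 22x) + 121(y² - 20y) = -12100.
Complete the square: 72(x + 11)² + 121(y - 10)² = -12100 + 8712 + 12100 = 8712
Dividing both sides by 8712: (x + 11)²/121 + (y - 10)²/72 = 1
Ellipse, center (-11, 10), major axis horizontal; a² = 121, b² = 72.
a = 11. Vertices at (h ± a, k).

(-22, 10) and (0, 10)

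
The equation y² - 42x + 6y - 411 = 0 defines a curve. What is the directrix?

Only y is squared. Complete the square in y: (y + 3)² = 42(x + 10).
Vertex (-10, -3); 4p = 42 so p = 21/2. Opens right.
Directrix is the vertical line x = h − p = -10 − (21/2) = -41/2.

x = -41/2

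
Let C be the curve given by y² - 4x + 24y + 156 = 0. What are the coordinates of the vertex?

Only y is squared. Complete the square in y: (y + 12)² = 4(x - 3).
Vertex (3, -12); 4p = 4 so p = 1. Opens right.

(3, -12)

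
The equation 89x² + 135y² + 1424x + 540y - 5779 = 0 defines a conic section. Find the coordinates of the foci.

(-8 - √46, -2) and (-8 + √46, -2)

Group: 89(x² + 16x) + 135(y² + 4y) = 5779
Complete the square: 89(x + 8)² + 135(y + 2)² = 5779 + 5696 + 540 = 12015
Divide by 12015: (x + 8)²/135 + (y + 2)²/89 = 1
Ellipse, center (-8, -2), major axis horizontal; a² = 135, b² = 89.
c² = a² - b² = 135 - 89 = 46, so c = √46.
Foci lie on the horizontal axis through the center: (h ± c, k).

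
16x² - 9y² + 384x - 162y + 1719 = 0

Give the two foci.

(-12, -14) and (-12, -4)

Group the x- and y-terms: 16(x² + 24x) -9(y² + 18y) = -1719
Completing the square gives 16(x + 12)² -9(y + 9)² = -1719 + 2304 - 729 = -144.
Divide by -144: (y + 9)²/16 - (x + 12)²/9 = 1
Hyperbola, center (-12, -9), transverse axis vertical; a² = 16, b² = 9.
c² = a² + b² = 16 + 9 = 25, so c = 5.
Foci lie on the vertical axis through the center: (h, k ± c).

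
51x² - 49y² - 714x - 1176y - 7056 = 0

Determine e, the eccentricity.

Group: 51(x² - 14x) -49(y² + 24y) = 7056
51(x - 7)² -49(y + 12)² = 7056 + 2499 - 7056 = 2499
Divide by 2499: (x - 7)²/49 - (y + 12)²/51 = 1
Hyperbola, center (7, -12), transverse axis horizontal; a² = 49, b² = 51.
c² = a² + b² = 100, so c = 10.
e = c/a = 10/7.

e = 10/7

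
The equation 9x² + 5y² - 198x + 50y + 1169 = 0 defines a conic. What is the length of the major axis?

Group the x- and y-terms: 9(x² - 22x) + 5(y² + 10y) = -1169
Complete the square: 9(x - 11)² + 5(y + 5)² = -1169 + 1089 + 125 = 45
Divide through by 45 to get (x - 11)²/5 + (y + 5)²/9 = 1.
Ellipse, center (11, -5), major axis vertical; a² = 9, b² = 5.
a² = 9 so a = 3; the major axis has length 2a = 6.

6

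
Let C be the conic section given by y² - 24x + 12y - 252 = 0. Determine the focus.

Only y is squared. Complete the square in y: (y + 6)² = 24(x + 12).
Vertex (-12, -6); 4p = 24 so p = 6. Opens right.
Focus is p units from the vertex along the axis: (h + p, k).

(-6, -6)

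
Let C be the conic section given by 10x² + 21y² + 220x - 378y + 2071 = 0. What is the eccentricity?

Group the x- and y-terms: 10(x² + 22x) + 21(y² - 18y) = -2071
10(x + 11)² + 21(y - 9)² = -2071 + 1210 + 1701 = 840
Divide by 840: (x + 11)²/84 + (y - 9)²/40 = 1
Ellipse, center (-11, 9), major axis horizontal; a² = 84, b² = 40.
c² = a² - b² = 44, so c = 2√11.
e = c/a = 2√11/2√21 = √231/21.

e = √231/21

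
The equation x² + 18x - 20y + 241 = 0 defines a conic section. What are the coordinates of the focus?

(-9, 13)

Only x is squared. Complete the square in x: (x + 9)² = 20(y - 8).
Vertex (-9, 8); 4p = 20 so p = 5. Opens up.
Focus is p units from the vertex along the axis: (h, k + p).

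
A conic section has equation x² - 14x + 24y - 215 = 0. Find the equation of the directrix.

Only x is squared. Complete the square in x: (x - 7)² = -24(y - 11).
Vertex (7, 11); 4p = -24 so p = -6. Opens down.
Directrix is the horizontal line y = k − p = 11 − (-6) = 17.

y = 17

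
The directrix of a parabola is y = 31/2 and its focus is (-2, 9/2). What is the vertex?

(-2, 10)

The vertex is the midpoint between the focus and the directrix along the axis of symmetry.
Axis is vertical (directrix is horizontal). Vertex y-coordinate = (9/2 + 31/2)/2 = 10; x-coordinate = -2.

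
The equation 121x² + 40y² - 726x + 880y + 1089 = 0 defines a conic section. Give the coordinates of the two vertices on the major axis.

(3, -22) and (3, 0)

Group the x- and y-terms: 121(x² - 6x) + 40(y² + 22y) = -1089
Complete the square in x and y: 121(x - 3)² + 40(y + 11)² = -1089 + 1089 + 4840 = 4840
Dividing both sides by 4840: (x - 3)²/40 + (y + 11)²/121 = 1
Ellipse, center (3, -11), major axis vertical; a² = 121, b² = 40.
a = 11. Vertices at (h, k ± a).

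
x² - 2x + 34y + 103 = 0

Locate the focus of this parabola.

(1, -23/2)

Only x is squared. Complete the square in x: (x - 1)² = -34(y + 3).
Vertex (1, -3); 4p = -34 so p = -17/2. Opens down.
Focus is p units from the vertex along the axis: (h, k + p).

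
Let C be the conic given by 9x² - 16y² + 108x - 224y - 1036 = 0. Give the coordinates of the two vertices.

9(x² + 12x) -16(y² + 14y) = 1036
Complete the square in x and y: 9(x + 6)² -16(y + 7)² = 1036 + 324 - 784 = 576
Dividing both sides by 576: (x + 6)²/64 - (y + 7)²/36 = 1
Hyperbola, center (-6, -7), transverse axis horizontal; a² = 64, b² = 36.
a = 8. Vertices at (h ± a, k).

(-14, -7) and (2, -7)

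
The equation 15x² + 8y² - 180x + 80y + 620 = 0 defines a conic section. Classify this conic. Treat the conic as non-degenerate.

ellipse

No xy term. Coefficients of x² and y² are A = 15, C = 8.
A and C have the same sign but A ≠ C ⇒ ellipse.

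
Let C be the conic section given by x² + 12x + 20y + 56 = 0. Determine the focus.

Only x is squared. Complete the square in x: (x + 6)² = -20(y + 1).
Vertex (-6, -1); 4p = -20 so p = -5. Opens down.
Focus is p units from the vertex along the axis: (h, k + p).

(-6, -6)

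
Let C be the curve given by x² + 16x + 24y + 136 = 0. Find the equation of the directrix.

y = 3

Only x is squared. Complete the square in x: (x + 8)² = -24(y + 3).
Vertex (-8, -3); 4p = -24 so p = -6. Opens down.
Directrix is the horizontal line y = k − p = -3 − (-6) = 3.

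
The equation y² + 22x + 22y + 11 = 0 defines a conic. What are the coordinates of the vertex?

Only y is squared. Complete the square in y: (y + 11)² = -22(x - 5).
Vertex (5, -11); 4p = -22 so p = -11/2. Opens left.

(5, -11)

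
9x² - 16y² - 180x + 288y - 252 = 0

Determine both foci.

Rearranging, 9(x² - 20x) -16(y² - 18y) = 252.
Complete the square: 9(x - 10)² -16(y - 9)² = 252 + 900 - 1296 = -144
Dividing both sides by -144: (y - 9)²/9 - (x - 10)²/16 = 1
Hyperbola, center (10, 9), transverse axis vertical; a² = 9, b² = 16.
c² = a² + b² = 9 + 16 = 25, so c = 5.
Foci lie on the vertical axis through the center: (h, k ± c).

(10, 4) and (10, 14)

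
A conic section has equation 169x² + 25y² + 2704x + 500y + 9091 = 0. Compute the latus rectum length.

169(x² + 16x) + 25(y² + 20y) = -9091
Complete the square: 169(x + 8)² + 25(y + 10)² = -9091 + 10816 + 2500 = 4225
Divide by 4225: (x + 8)²/25 + (y + 10)²/169 = 1
Ellipse, center (-8, -10), major axis vertical; a² = 169, b² = 25.
Latus rectum length = 2b²/a = 2·25/13 = 50/13.

50/13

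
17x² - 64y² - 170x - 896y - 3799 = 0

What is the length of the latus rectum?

17/4

Collect terms: 17(x² - 10x) -64(y² + 14y) = 3799
Completing the square gives 17(x - 5)² -64(y + 7)² = 3799 + 425 - 3136 = 1088.
Divide by 1088: (x - 5)²/64 - (y + 7)²/17 = 1
Hyperbola, center (5, -7), transverse axis horizontal; a² = 64, b² = 17.
Latus rectum length = 2b²/a = 2·17/8 = 17/4.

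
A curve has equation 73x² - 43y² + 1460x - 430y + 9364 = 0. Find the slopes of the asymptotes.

Group: 73(x² + 20x) -43(y² + 10y) = -9364
Completing the square gives 73(x + 10)² -43(y + 5)² = -9364 + 7300 - 1075 = -3139.
Divide through by -3139 to get (y + 5)²/73 - (x + 10)²/43 = 1.
Hyperbola, center (-10, -5), transverse axis vertical; a² = 73, b² = 43.
For a vertical hyperbola the asymptotes have slope ±a/b.
Here that is ±√73/√43 = ±√3139/43.

√3139/43 and -√3139/43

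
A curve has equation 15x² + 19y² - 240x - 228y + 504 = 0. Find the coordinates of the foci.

(4, 6) and (12, 6)

Group: 15(x² - 16x) + 19(y² - 12y) = -504
15(x - 8)² + 19(y - 6)² = -504 + 960 + 684 = 1140
Divide by 1140: (x - 8)²/76 + (y - 6)²/60 = 1
Ellipse, center (8, 6), major axis horizontal; a² = 76, b² = 60.
c² = a² - b² = 76 - 60 = 16, so c = 4.
Foci lie on the horizontal axis through the center: (h ± c, k).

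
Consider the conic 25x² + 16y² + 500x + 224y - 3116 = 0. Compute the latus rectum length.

128/5

Rearranging, 25(x² + 20x) + 16(y² + 14y) = 3116.
Completing the square gives 25(x + 10)² + 16(y + 7)² = 3116 + 2500 + 784 = 6400.
Divide by 6400: (x + 10)²/256 + (y + 7)²/400 = 1
Ellipse, center (-10, -7), major axis vertical; a² = 400, b² = 256.
Latus rectum length = 2b²/a = 2·256/20 = 128/5.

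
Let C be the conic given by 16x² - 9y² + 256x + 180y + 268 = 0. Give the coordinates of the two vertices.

(-8, 6) and (-8, 14)

Collect terms: 16(x² + 16x) -9(y² - 20y) = -268
Complete the square: 16(x + 8)² -9(y - 10)² = -268 + 1024 - 900 = -144
Dividing both sides by -144: (y - 10)²/16 - (x + 8)²/9 = 1
Hyperbola, center (-8, 10), transverse axis vertical; a² = 16, b² = 9.
a = 4. Vertices at (h, k ± a).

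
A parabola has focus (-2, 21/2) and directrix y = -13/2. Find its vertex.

(-2, 2)

The vertex is the midpoint between the focus and the directrix along the axis of symmetry.
Axis is vertical (directrix is horizontal). Vertex y-coordinate = (21/2 + (-13/2))/2 = 2; x-coordinate = -2.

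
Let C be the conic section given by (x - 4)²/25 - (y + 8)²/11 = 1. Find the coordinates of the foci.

Center (4, -8). The positive term is the x-term, so the transverse axis is horizontal; a² = 25, b² = 11.
c² = a² + b² = 25 + 11 = 36, so c = 6.
Foci lie on the horizontal axis through the center: (h ± c, k).

(-2, -8) and (10, -8)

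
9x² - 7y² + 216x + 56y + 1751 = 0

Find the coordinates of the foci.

Collect terms: 9(x² + 24x) -7(y² - 8y) = -1751
Completing the square gives 9(x + 12)² -7(y - 4)² = -1751 + 1296 - 112 = -567.
Dividing both sides by -567: (y - 4)²/81 - (x + 12)²/63 = 1
Hyperbola, center (-12, 4), transverse axis vertical; a² = 81, b² = 63.
c² = a² + b² = 81 + 63 = 144, so c = 12.
Foci lie on the vertical axis through the center: (h, k ± c).

(-12, -8) and (-12, 16)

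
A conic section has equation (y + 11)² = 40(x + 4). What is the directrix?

x = -14

Vertex (-4, -11); 4p = 40 so p = 10. Opens right.
Directrix is the vertical line x = h − p = -4 − (10) = -14.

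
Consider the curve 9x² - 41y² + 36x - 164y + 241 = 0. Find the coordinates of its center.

9(x² + 4x) -41(y² + 4y) = -241
Complete the square in x and y: 9(x + 2)² -41(y + 2)² = -241 + 36 - 164 = -369
Dividing both sides by -369: (y + 2)²/9 - (x + 2)²/41 = 1
Hyperbola with center (-2, -2).

(-2, -2)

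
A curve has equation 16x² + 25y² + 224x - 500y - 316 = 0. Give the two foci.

(-16, 10) and (2, 10)

Rearranging, 16(x² + 14x) + 25(y² - 20y) = 316.
Complete the square in x and y: 16(x + 7)² + 25(y - 10)² = 316 + 784 + 2500 = 3600
Dividing both sides by 3600: (x + 7)²/225 + (y - 10)²/144 = 1
Ellipse, center (-7, 10), major axis horizontal; a² = 225, b² = 144.
c² = a² - b² = 225 - 144 = 81, so c = 9.
Foci lie on the horizontal axis through the center: (h ± c, k).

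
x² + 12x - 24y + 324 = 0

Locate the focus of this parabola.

(-6, 18)

Only x is squared. Complete the square in x: (x + 6)² = 24(y - 12).
Vertex (-6, 12); 4p = 24 so p = 6. Opens up.
Focus is p units from the vertex along the axis: (h, k + p).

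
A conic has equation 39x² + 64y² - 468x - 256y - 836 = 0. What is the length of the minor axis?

Rearranging, 39(x² - 12x) + 64(y² - 4y) = 836.
Complete the square: 39(x - 6)² + 64(y - 2)² = 836 + 1404 + 256 = 2496
Divide by 2496: (x - 6)²/64 + (y - 2)²/39 = 1
Ellipse, center (6, 2), major axis horizontal; a² = 64, b² = 39.
b² = 39 so b = √39; the minor axis has length 2b = 2√39.

2√39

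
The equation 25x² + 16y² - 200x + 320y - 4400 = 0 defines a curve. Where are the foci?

(4, -22) and (4, 2)

Group: 25(x² - 8x) + 16(y² + 20y) = 4400
25(x - 4)² + 16(y + 10)² = 4400 + 400 + 1600 = 6400
Divide by 6400: (x - 4)²/256 + (y + 10)²/400 = 1
Ellipse, center (4, -10), major axis vertical; a² = 400, b² = 256.
c² = a² - b² = 400 - 256 = 144, so c = 12.
Foci lie on the vertical axis through the center: (h, k ± c).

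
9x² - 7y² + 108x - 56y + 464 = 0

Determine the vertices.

Group the x- and y-terms: 9(x² + 12x) -7(y² + 8y) = -464
Completing the square gives 9(x + 6)² -7(y + 4)² = -464 + 324 - 112 = -252.
Dividing both sides by -252: (y + 4)²/36 - (x + 6)²/28 = 1
Hyperbola, center (-6, -4), transverse axis vertical; a² = 36, b² = 28.
a = 6. Vertices at (h, k ± a).

(-6, -10) and (-6, 2)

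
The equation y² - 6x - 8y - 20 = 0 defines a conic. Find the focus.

Only y is squared. Complete the square in y: (y - 4)² = 6(x + 6).
Vertex (-6, 4); 4p = 6 so p = 3/2. Opens right.
Focus is p units from the vertex along the axis: (h + p, k).

(-9/2, 4)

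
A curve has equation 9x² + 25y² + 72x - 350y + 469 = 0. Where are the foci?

(-12, 7) and (4, 7)

Collect terms: 9(x² + 8x) + 25(y² - 14y) = -469
Complete the square: 9(x + 4)² + 25(y - 7)² = -469 + 144 + 1225 = 900
Divide by 900: (x + 4)²/100 + (y - 7)²/36 = 1
Ellipse, center (-4, 7), major axis horizontal; a² = 100, b² = 36.
c² = a² - b² = 100 - 36 = 64, so c = 8.
Foci lie on the horizontal axis through the center: (h ± c, k).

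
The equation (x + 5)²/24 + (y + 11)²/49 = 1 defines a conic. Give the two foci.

Center (-5, -11). The larger denominator 49 sits under the y-term, so the major axis is vertical; a² = 49, b² = 24.
c² = a² - b² = 49 - 24 = 25, so c = 5.
Foci lie on the vertical axis through the center: (h, k ± c).

(-5, -16) and (-5, -6)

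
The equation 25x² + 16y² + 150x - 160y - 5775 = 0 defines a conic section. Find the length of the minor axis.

32

Rearranging, 25(x² + 6x) + 16(y² - 10y) = 5775.
25(x + 3)² + 16(y - 5)² = 5775 + 225 + 400 = 6400
Divide through by 6400 to get (x + 3)²/256 + (y - 5)²/400 = 1.
Ellipse, center (-3, 5), major axis vertical; a² = 400, b² = 256.
b² = 256 so b = 16; the minor axis has length 2b = 32.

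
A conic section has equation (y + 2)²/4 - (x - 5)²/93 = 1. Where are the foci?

Center (5, -2). The positive term is the y-term, so the transverse axis is vertical; a² = 4, b² = 93.
c² = a² + b² = 4 + 93 = 97, so c = √97.
Foci lie on the vertical axis through the center: (h, k ± c).

(5, -2 - √97) and (5, -2 + √97)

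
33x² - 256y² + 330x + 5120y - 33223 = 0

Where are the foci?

Collect terms: 33(x² + 10x) -256(y² - 20y) = 33223
Completing the square gives 33(x + 5)² -256(y - 10)² = 33223 + 825 - 25600 = 8448.
Dividing both sides by 8448: (x + 5)²/256 - (y - 10)²/33 = 1
Hyperbola, center (-5, 10), transverse axis horizontal; a² = 256, b² = 33.
c² = a² + b² = 256 + 33 = 289, so c = 17.
Foci lie on the horizontal axis through the center: (h ± c, k).

(-22, 10) and (12, 10)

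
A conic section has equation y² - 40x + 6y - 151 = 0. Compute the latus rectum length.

40

Only y is squared. Complete the square in y: (y + 3)² = 40(x + 4).
Vertex (-4, -3); 4p = 40 so p = 10. Opens right.
Latus rectum length = |4p| = 40.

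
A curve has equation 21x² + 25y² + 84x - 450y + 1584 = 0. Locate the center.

Group: 21(x² + 4x) + 25(y² - 18y) = -1584
Complete the square in x and y: 21(x + 2)² + 25(y - 9)² = -1584 + 84 + 2025 = 525
Dividing both sides by 525: (x + 2)²/25 + (y - 9)²/21 = 1
Ellipse with center (-2, 9).

(-2, 9)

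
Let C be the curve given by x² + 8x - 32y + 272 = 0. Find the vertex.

(-4, 8)

Only x is squared. Complete the square in x: (x + 4)² = 32(y - 8).
Vertex (-4, 8); 4p = 32 so p = 8. Opens up.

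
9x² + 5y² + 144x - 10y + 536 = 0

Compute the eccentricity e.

Group: 9(x² + 16x) + 5(y² - 2y) = -536
Completing the square gives 9(x + 8)² + 5(y - 1)² = -536 + 576 + 5 = 45.
Divide by 45: (x + 8)²/5 + (y - 1)²/9 = 1
Ellipse, center (-8, 1), major axis vertical; a² = 9, b² = 5.
c² = a² - b² = 4, so c = 2.
e = c/a = 2/3.

e = 2/3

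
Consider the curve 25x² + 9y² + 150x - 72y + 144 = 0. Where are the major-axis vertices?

Group the x- and y-terms: 25(x² + 6x) + 9(y² - 8y) = -144
25(x + 3)² + 9(y - 4)² = -144 + 225 + 144 = 225
Divide through by 225 to get (x + 3)²/9 + (y - 4)²/25 = 1.
Ellipse, center (-3, 4), major axis vertical; a² = 25, b² = 9.
a = 5. Vertices at (h, k ± a).

(-3, -1) and (-3, 9)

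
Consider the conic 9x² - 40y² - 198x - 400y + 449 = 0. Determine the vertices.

(11, -8) and (11, -2)

9(x² - 22x) -40(y² + 10y) = -449
9(x - 11)² -40(y + 5)² = -449 + 1089 - 1000 = -360
Divide through by -360 to get (y + 5)²/9 - (x - 11)²/40 = 1.
Hyperbola, center (11, -5), transverse axis vertical; a² = 9, b² = 40.
a = 3. Vertices at (h, k ± a).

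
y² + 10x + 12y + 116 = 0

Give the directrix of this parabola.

Only y is squared. Complete the square in y: (y + 6)² = -10(x + 8).
Vertex (-8, -6); 4p = -10 so p = -5/2. Opens left.
Directrix is the vertical line x = h − p = -8 − (-5/2) = -11/2.

x = -11/2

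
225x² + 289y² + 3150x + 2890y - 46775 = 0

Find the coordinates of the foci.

Collect terms: 225(x² + 14x) + 289(y² + 10y) = 46775
Completing the square gives 225(x + 7)² + 289(y + 5)² = 46775 + 11025 + 7225 = 65025.
Divide by 65025: (x + 7)²/289 + (y + 5)²/225 = 1
Ellipse, center (-7, -5), major axis horizontal; a² = 289, b² = 225.
c² = a² - b² = 289 - 225 = 64, so c = 8.
Foci lie on the horizontal axis through the center: (h ± c, k).

(-15, -5) and (1, -5)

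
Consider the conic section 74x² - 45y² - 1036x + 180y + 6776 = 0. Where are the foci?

(7, 2 - √119) and (7, 2 + √119)

Group: 74(x² - 14x) -45(y² - 4y) = -6776
74(x - 7)² -45(y - 2)² = -6776 + 3626 - 180 = -3330
Divide by -3330: (y - 2)²/74 - (x - 7)²/45 = 1
Hyperbola, center (7, 2), transverse axis vertical; a² = 74, b² = 45.
c² = a² + b² = 74 + 45 = 119, so c = √119.
Foci lie on the vertical axis through the center: (h, k ± c).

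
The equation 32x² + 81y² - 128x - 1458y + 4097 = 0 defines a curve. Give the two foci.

Group the x- and y-terms: 32(x² - 4x) + 81(y² - 18y) = -4097
32(x - 2)² + 81(y - 9)² = -4097 + 128 + 6561 = 2592
Dividing both sides by 2592: (x - 2)²/81 + (y - 9)²/32 = 1
Ellipse, center (2, 9), major axis horizontal; a² = 81, b² = 32.
c² = a² - b² = 81 - 32 = 49, so c = 7.
Foci lie on the horizontal axis through the center: (h ± c, k).

(-5, 9) and (9, 9)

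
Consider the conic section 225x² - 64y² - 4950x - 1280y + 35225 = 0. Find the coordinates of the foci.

Group the x- and y-terms: 225(x² - 22x) -64(y² + 20y) = -35225
Complete the square in x and y: 225(x - 11)² -64(y + 10)² = -35225 + 27225 - 6400 = -14400
Divide by -14400: (y + 10)²/225 - (x - 11)²/64 = 1
Hyperbola, center (11, -10), transverse axis vertical; a² = 225, b² = 64.
c² = a² + b² = 225 + 64 = 289, so c = 17.
Foci lie on the vertical axis through the center: (h, k ± c).

(11, -27) and (11, 7)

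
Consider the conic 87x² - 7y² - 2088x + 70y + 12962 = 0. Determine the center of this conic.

Group the x- and y-terms: 87(x² - 24x) -7(y² - 10y) = -12962
Complete the square in x and y: 87(x - 12)² -7(y - 5)² = -12962 + 12528 - 175 = -609
Divide by -609: (y - 5)²/87 - (x - 12)²/7 = 1
Hyperbola with center (12, 5).

(12, 5)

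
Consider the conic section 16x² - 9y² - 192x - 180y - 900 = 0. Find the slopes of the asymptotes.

4/3 and -4/3

16(x² - 12x) -9(y² + 20y) = 900
Complete the square in x and y: 16(x - 6)² -9(y + 10)² = 900 + 576 - 900 = 576
Divide by 576: (x - 6)²/36 - (y + 10)²/64 = 1
Hyperbola, center (6, -10), transverse axis horizontal; a² = 36, b² = 64.
For a horizontal hyperbola the asymptotes have slope ±b/a.
Here that is ±8/6 = ±4/3.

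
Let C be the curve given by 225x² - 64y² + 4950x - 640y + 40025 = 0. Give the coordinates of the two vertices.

Group the x- and y-terms: 225(x² + 22x) -64(y² + 10y) = -40025
225(x + 11)² -64(y + 5)² = -40025 + 27225 - 1600 = -14400
Divide by -14400: (y + 5)²/225 - (x + 11)²/64 = 1
Hyperbola, center (-11, -5), transverse axis vertical; a² = 225, b² = 64.
a = 15. Vertices at (h, k ± a).

(-11, -20) and (-11, 10)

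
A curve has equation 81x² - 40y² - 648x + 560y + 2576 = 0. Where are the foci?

81(x² - 8x) -40(y² - 14y) = -2576
Complete the square: 81(x - 4)² -40(y - 7)² = -2576 + 1296 - 1960 = -3240
Divide by -3240: (y - 7)²/81 - (x - 4)²/40 = 1
Hyperbola, center (4, 7), transverse axis vertical; a² = 81, b² = 40.
c² = a² + b² = 81 + 40 = 121, so c = 11.
Foci lie on the vertical axis through the center: (h, k ± c).

(4, -4) and (4, 18)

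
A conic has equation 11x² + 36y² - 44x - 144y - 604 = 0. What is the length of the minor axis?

2√22

Rearranging, 11(x² - 4x) + 36(y² - 4y) = 604.
Completing the square gives 11(x - 2)² + 36(y - 2)² = 604 + 44 + 144 = 792.
Divide by 792: (x - 2)²/72 + (y - 2)²/22 = 1
Ellipse, center (2, 2), major axis horizontal; a² = 72, b² = 22.
b² = 22 so b = √22; the minor axis has length 2b = 2√22.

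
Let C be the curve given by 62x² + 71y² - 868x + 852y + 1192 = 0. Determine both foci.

Collect terms: 62(x² - 14x) + 71(y² + 12y) = -1192
Complete the square in x and y: 62(x - 7)² + 71(y + 6)² = -1192 + 3038 + 2556 = 4402
Dividing both sides by 4402: (x - 7)²/71 + (y + 6)²/62 = 1
Ellipse, center (7, -6), major axis horizontal; a² = 71, b² = 62.
c² = a² - b² = 71 - 62 = 9, so c = 3.
Foci lie on the horizontal axis through the center: (h ± c, k).

(4, -6) and (10, -6)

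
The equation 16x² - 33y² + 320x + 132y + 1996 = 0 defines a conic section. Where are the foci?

Rearranging, 16(x² + 20x) -33(y² - 4y) = -1996.
Completing the square gives 16(x + 10)² -33(y - 2)² = -1996 + 1600 - 132 = -528.
Divide by -528: (y - 2)²/16 - (x + 10)²/33 = 1
Hyperbola, center (-10, 2), transverse axis vertical; a² = 16, b² = 33.
c² = a² + b² = 16 + 33 = 49, so c = 7.
Foci lie on the vertical axis through the center: (h, k ± c).

(-10, -5) and (-10, 9)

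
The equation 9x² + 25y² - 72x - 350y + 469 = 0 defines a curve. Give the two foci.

Collect terms: 9(x² - 8x) + 25(y² - 14y) = -469
Complete the square: 9(x - 4)² + 25(y - 7)² = -469 + 144 + 1225 = 900
Divide through by 900 to get (x - 4)²/100 + (y - 7)²/36 = 1.
Ellipse, center (4, 7), major axis horizontal; a² = 100, b² = 36.
c² = a² - b² = 100 - 36 = 64, so c = 8.
Foci lie on the horizontal axis through the center: (h ± c, k).

(-4, 7) and (12, 7)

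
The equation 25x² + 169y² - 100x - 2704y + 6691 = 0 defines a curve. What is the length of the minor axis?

10

25(x² - 4x) + 169(y² - 16y) = -6691
Complete the square in x and y: 25(x - 2)² + 169(y - 8)² = -6691 + 100 + 10816 = 4225
Dividing both sides by 4225: (x - 2)²/169 + (y - 8)²/25 = 1
Ellipse, center (2, 8), major axis horizontal; a² = 169, b² = 25.
b² = 25 so b = 5; the minor axis has length 2b = 10.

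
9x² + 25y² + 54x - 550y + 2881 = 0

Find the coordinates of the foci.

Group: 9(x² + 6x) + 25(y² - 22y) = -2881
Complete the square in x and y: 9(x + 3)² + 25(y - 11)² = -2881 + 81 + 3025 = 225
Divide through by 225 to get (x + 3)²/25 + (y - 11)²/9 = 1.
Ellipse, center (-3, 11), major axis horizontal; a² = 25, b² = 9.
c² = a² - b² = 25 - 9 = 16, so c = 4.
Foci lie on the horizontal axis through the center: (h ± c, k).

(-7, 11) and (1, 11)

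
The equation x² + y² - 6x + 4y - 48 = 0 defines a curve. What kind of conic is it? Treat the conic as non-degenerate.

No xy term. Coefficients of x² and y² are A = 1, C = 1.
A = C (same sign) ⇒ circle.

circle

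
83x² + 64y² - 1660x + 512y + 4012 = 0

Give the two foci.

Rearranging, 83(x² - 20x) + 64(y² + 8y) = -4012.
Completing the square gives 83(x - 10)² + 64(y + 4)² = -4012 + 8300 + 1024 = 5312.
Dividing both sides by 5312: (x - 10)²/64 + (y + 4)²/83 = 1
Ellipse, center (10, -4), major axis vertical; a² = 83, b² = 64.
c² = a² - b² = 83 - 64 = 19, so c = √19.
Foci lie on the vertical axis through the center: (h, k ± c).

(10, -4 - √19) and (10, -4 + √19)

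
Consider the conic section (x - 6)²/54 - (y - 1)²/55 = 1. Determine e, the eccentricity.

e = √654/18

Center (6, 1). The positive term is the x-term, so the transverse axis is horizontal; a² = 54, b² = 55.
c² = a² + b² = 109, so c = √109.
e = c/a = √109/3√6 = √654/18.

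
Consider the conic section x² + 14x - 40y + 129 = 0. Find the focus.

(-7, 12)

Only x is squared. Complete the square in x: (x + 7)² = 40(y - 2).
Vertex (-7, 2); 4p = 40 so p = 10. Opens up.
Focus is p units from the vertex along the axis: (h, k + p).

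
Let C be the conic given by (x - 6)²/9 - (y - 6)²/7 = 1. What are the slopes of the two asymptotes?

Center (6, 6). The positive term is the x-term, so the transverse axis is horizontal; a² = 9, b² = 7.
For a horizontal hyperbola the asymptotes have slope ±b/a.
Here that is ±√7/3.

√7/3 and -√7/3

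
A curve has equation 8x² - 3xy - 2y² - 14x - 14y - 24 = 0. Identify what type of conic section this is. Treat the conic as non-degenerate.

hyperbola

A = 8, B = -3, C = -2.
Discriminant B² − 4AC = (-3)² − 4·8·(-2) = 73.
B² − 4AC > 0 ⇒ hyperbola.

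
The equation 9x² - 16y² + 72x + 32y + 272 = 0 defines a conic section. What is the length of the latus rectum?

Group: 9(x² + 8x) -16(y² - 2y) = -272
Complete the square in x and y: 9(x + 4)² -16(y - 1)² = -272 + 144 - 16 = -144
Divide through by -144 to get (y - 1)²/9 - (x + 4)²/16 = 1.
Hyperbola, center (-4, 1), transverse axis vertical; a² = 9, b² = 16.
Latus rectum length = 2b²/a = 2·16/3 = 32/3.

32/3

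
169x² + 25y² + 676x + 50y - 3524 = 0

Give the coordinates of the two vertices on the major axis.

(-2, -14) and (-2, 12)

Group: 169(x² + 4x) + 25(y² + 2y) = 3524
Complete the square in x and y: 169(x + 2)² + 25(y + 1)² = 3524 + 676 + 25 = 4225
Divide through by 4225 to get (x + 2)²/25 + (y + 1)²/169 = 1.
Ellipse, center (-2, -1), major axis vertical; a² = 169, b² = 25.
a = 13. Vertices at (h, k ± a).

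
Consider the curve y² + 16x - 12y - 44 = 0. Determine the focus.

(1, 6)

Only y is squared. Complete the square in y: (y - 6)² = -16(x - 5).
Vertex (5, 6); 4p = -16 so p = -4. Opens left.
Focus is p units from the vertex along the axis: (h + p, k).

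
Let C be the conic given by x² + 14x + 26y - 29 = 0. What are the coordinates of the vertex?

Only x is squared. Complete the square in x: (x + 7)² = -26(y - 3).
Vertex (-7, 3); 4p = -26 so p = -13/2. Opens down.

(-7, 3)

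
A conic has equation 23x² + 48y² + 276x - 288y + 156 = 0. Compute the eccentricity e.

e = 5√3/12

Group the x- and y-terms: 23(x² + 12x) + 48(y² - 6y) = -156
Complete the square in x and y: 23(x + 6)² + 48(y - 3)² = -156 + 828 + 432 = 1104
Divide by 1104: (x + 6)²/48 + (y - 3)²/23 = 1
Ellipse, center (-6, 3), major axis horizontal; a² = 48, b² = 23.
c² = a² - b² = 25, so c = 5.
e = c/a = 5/4√3 = 5√3/12.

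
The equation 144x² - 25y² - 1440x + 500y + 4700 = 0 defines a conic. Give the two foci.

Collect terms: 144(x² - 10x) -25(y² - 20y) = -4700
144(x - 5)² -25(y - 10)² = -4700 + 3600 - 2500 = -3600
Dividing both sides by -3600: (y - 10)²/144 - (x - 5)²/25 = 1
Hyperbola, center (5, 10), transverse axis vertical; a² = 144, b² = 25.
c² = a² + b² = 144 + 25 = 169, so c = 13.
Foci lie on the vertical axis through the center: (h, k ± c).

(5, -3) and (5, 23)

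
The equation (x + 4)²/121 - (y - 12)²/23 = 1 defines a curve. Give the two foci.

(-16, 12) and (8, 12)

Center (-4, 12). The positive term is the x-term, so the transverse axis is horizontal; a² = 121, b² = 23.
c² = a² + b² = 121 + 23 = 144, so c = 12.
Foci lie on the horizontal axis through the center: (h ± c, k).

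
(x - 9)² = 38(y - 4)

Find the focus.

Vertex (9, 4); 4p = 38 so p = 19/2. Opens up.
Focus is p units from the vertex along the axis: (h, k + p).

(9, 27/2)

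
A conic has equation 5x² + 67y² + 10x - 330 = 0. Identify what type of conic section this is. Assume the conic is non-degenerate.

No xy term. Coefficients of x² and y² are A = 5, C = 67.
A and C have the same sign but A ≠ C ⇒ ellipse.

ellipse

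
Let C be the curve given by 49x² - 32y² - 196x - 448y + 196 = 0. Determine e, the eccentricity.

e = 9/7

49(x² - 4x) -32(y² + 14y) = -196
Complete the square: 49(x - 2)² -32(y + 7)² = -196 + 196 - 1568 = -1568
Divide by -1568: (y + 7)²/49 - (x - 2)²/32 = 1
Hyperbola, center (2, -7), transverse axis vertical; a² = 49, b² = 32.
c² = a² + b² = 81, so c = 9.
e = c/a = 9/7.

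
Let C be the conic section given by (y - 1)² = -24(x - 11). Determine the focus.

Vertex (11, 1); 4p = -24 so p = -6. Opens left.
Focus is p units from the vertex along the axis: (h + p, k).

(5, 1)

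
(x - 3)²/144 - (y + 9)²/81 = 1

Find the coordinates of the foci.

(-12, -9) and (18, -9)

Center (3, -9). The positive term is the x-term, so the transverse axis is horizontal; a² = 144, b² = 81.
c² = a² + b² = 144 + 81 = 225, so c = 15.
Foci lie on the horizontal axis through the center: (h ± c, k).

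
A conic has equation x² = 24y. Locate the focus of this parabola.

(0, 6)

Vertex (0, 0); 4p = 24 so p = 6. Opens up.
Focus is p units from the vertex along the axis: (h, k + p).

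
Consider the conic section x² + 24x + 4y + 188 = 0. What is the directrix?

y = -10

Only x is squared. Complete the square in x: (x + 12)² = -4(y + 11).
Vertex (-12, -11); 4p = -4 so p = -1. Opens down.
Directrix is the horizontal line y = k − p = -11 − (-1) = -10.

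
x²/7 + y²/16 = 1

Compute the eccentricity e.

e = 3/4

Center (0, 0). The larger denominator 16 sits under the y-term, so the major axis is vertical; a² = 16, b² = 7.
c² = a² - b² = 9, so c = 3.
e = c/a = 3/4.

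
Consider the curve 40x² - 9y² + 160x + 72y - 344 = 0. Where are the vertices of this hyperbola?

(-5, 4) and (1, 4)

40(x² + 4x) -9(y² - 8y) = 344
40(x + 2)² -9(y - 4)² = 344 + 160 - 144 = 360
Divide by 360: (x + 2)²/9 - (y - 4)²/40 = 1
Hyperbola, center (-2, 4), transverse axis horizontal; a² = 9, b² = 40.
a = 3. Vertices at (h ± a, k).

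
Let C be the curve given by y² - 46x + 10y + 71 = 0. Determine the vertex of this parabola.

(1, -5)

Only y is squared. Complete the square in y: (y + 5)² = 46(x - 1).
Vertex (1, -5); 4p = 46 so p = 23/2. Opens right.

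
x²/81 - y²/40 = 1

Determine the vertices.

Center (0, 0). The positive term is the x-term, so the transverse axis is horizontal; a² = 81, b² = 40.
a = 9. Vertices at (h ± a, k).

(-9, 0) and (9, 0)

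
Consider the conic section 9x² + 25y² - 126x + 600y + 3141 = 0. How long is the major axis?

20

Group: 9(x² - 14x) + 25(y² + 24y) = -3141
9(x - 7)² + 25(y + 12)² = -3141 + 441 + 3600 = 900
Dividing both sides by 900: (x - 7)²/100 + (y + 12)²/36 = 1
Ellipse, center (7, -12), major axis horizontal; a² = 100, b² = 36.
a² = 100 so a = 10; the major axis has length 2a = 20.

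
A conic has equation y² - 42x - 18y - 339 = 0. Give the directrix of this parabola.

x = -41/2

Only y is squared. Complete the square in y: (y - 9)² = 42(x + 10).
Vertex (-10, 9); 4p = 42 so p = 21/2. Opens right.
Directrix is the vertical line x = h − p = -10 − (21/2) = -41/2.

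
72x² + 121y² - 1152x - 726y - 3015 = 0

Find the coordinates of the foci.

Group the x- and y-terms: 72(x² - 16x) + 121(y² - 6y) = 3015
Complete the square in x and y: 72(x - 8)² + 121(y - 3)² = 3015 + 4608 + 1089 = 8712
Divide by 8712: (x - 8)²/121 + (y - 3)²/72 = 1
Ellipse, center (8, 3), major axis horizontal; a² = 121, b² = 72.
c² = a² - b² = 121 - 72 = 49, so c = 7.
Foci lie on the horizontal axis through the center: (h ± c, k).

(1, 3) and (15, 3)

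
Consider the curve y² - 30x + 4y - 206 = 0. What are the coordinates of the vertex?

(-7, -2)

Only y is squared. Complete the square in y: (y + 2)² = 30(x + 7).
Vertex (-7, -2); 4p = 30 so p = 15/2. Opens right.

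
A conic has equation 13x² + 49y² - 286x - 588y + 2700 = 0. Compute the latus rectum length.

26/7

Group the x- and y-terms: 13(x² - 22x) + 49(y² - 12y) = -2700
13(x - 11)² + 49(y - 6)² = -2700 + 1573 + 1764 = 637
Dividing both sides by 637: (x - 11)²/49 + (y - 6)²/13 = 1
Ellipse, center (11, 6), major axis horizontal; a² = 49, b² = 13.
Latus rectum length = 2b²/a = 2·13/7 = 26/7.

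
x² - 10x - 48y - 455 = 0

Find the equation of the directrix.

Only x is squared. Complete the square in x: (x - 5)² = 48(y + 10).
Vertex (5, -10); 4p = 48 so p = 12. Opens up.
Directrix is the horizontal line y = k − p = -10 − (12) = -22.

y = -22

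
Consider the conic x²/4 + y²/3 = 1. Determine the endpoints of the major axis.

(-2, 0) and (2, 0)

Center (0, 0). The larger denominator 4 sits under the x-term, so the major axis is horizontal; a² = 4, b² = 3.
a = 2. Vertices at (h ± a, k).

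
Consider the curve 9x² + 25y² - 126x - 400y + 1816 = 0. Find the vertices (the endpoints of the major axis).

(2, 8) and (12, 8)

9(x² - 14x) + 25(y² - 16y) = -1816
9(x - 7)² + 25(y - 8)² = -1816 + 441 + 1600 = 225
Dividing both sides by 225: (x - 7)²/25 + (y - 8)²/9 = 1
Ellipse, center (7, 8), major axis horizontal; a² = 25, b² = 9.
a = 5. Vertices at (h ± a, k).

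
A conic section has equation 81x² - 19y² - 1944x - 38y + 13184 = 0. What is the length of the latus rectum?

38/9

Collect terms: 81(x² - 24x) -19(y² + 2y) = -13184
Completing the square gives 81(x - 12)² -19(y + 1)² = -13184 + 11664 - 19 = -1539.
Dividing both sides by -1539: (y + 1)²/81 - (x - 12)²/19 = 1
Hyperbola, center (12, -1), transverse axis vertical; a² = 81, b² = 19.
Latus rectum length = 2b²/a = 2·19/9 = 38/9.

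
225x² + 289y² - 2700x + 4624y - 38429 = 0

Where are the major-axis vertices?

(-11, -8) and (23, -8)

Rearranging, 225(x² - 12x) + 289(y² + 16y) = 38429.
Completing the square gives 225(x - 6)² + 289(y + 8)² = 38429 + 8100 + 18496 = 65025.
Divide through by 65025 to get (x - 6)²/289 + (y + 8)²/225 = 1.
Ellipse, center (6, -8), major axis horizontal; a² = 289, b² = 225.
a = 17. Vertices at (h ± a, k).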